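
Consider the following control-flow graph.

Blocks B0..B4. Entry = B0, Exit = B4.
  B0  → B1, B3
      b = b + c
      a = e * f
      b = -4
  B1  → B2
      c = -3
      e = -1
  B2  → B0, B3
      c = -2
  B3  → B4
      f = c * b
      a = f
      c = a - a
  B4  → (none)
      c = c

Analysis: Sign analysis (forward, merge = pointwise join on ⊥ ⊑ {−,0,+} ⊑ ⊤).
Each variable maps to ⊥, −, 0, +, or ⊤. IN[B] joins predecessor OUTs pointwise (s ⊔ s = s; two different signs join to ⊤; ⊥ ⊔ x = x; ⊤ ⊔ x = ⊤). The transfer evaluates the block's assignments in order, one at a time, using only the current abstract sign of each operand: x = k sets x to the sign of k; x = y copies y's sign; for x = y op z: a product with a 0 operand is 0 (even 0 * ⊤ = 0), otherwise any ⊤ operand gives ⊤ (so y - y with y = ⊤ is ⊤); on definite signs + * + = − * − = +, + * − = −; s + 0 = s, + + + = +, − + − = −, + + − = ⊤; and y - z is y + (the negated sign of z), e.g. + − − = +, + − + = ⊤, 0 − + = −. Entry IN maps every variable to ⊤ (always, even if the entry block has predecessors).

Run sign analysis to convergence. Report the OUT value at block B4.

Fixpoint table:
  B0:  IN=(all ⊤)  OUT={b:-; rest ⊤}
  B1:  IN={b:-; rest ⊤}  OUT={b:-, c:-, e:-; rest ⊤}
  B2:  IN={b:-, c:-, e:-; rest ⊤}  OUT={b:-, c:-, e:-; rest ⊤}
  B3:  IN={b:-; rest ⊤}  OUT={b:-; rest ⊤}
  B4:  IN={b:-; rest ⊤}  OUT={b:-; rest ⊤}

Merge at B4: IN[B4] = OUT[B3] = {a: ⊤, b: -, c: ⊤, d: ⊤, e: ⊤, f: ⊤}
Applying B4's transfer function to that IN value gives OUT[B4] (row B4 above).

Answer: {a: ⊤, b: -, c: ⊤, d: ⊤, e: ⊤, f: ⊤}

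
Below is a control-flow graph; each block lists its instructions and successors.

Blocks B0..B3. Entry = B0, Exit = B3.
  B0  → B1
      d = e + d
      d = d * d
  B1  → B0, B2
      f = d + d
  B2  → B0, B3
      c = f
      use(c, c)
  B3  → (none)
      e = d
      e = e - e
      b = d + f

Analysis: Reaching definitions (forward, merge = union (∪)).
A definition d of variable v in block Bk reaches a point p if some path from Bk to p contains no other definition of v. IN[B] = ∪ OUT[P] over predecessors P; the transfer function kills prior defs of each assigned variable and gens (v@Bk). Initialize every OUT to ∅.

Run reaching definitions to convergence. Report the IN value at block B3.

Per-block solution:
  B0:   IN={c@B2, d@B0, f@B1}   OUT={c@B2, d@B0, f@B1}
  B1:   IN={c@B2, d@B0, f@B1}   OUT={c@B2, d@B0, f@B1}
  B2:   IN={c@B2, d@B0, f@B1}   OUT={c@B2, d@B0, f@B1}
  B3:   IN={c@B2, d@B0, f@B1}   OUT={b@B3, c@B2, d@B0, e@B3, f@B1}

Merge at B3: IN[B3] = OUT[B2] = {c@B2, d@B0, f@B1}

Answer: {c@B2, d@B0, f@B1}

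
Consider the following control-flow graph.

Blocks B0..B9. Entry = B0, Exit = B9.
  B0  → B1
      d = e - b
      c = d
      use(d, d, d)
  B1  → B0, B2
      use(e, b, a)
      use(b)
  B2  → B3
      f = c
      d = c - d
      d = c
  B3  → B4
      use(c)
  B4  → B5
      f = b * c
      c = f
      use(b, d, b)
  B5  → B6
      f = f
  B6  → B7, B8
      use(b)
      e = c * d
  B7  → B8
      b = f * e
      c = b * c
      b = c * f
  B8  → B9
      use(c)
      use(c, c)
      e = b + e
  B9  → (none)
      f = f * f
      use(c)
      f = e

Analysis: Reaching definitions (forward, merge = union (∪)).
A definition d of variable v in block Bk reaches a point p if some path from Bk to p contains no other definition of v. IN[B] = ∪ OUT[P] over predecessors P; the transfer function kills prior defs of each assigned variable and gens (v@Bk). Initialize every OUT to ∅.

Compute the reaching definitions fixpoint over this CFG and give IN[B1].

Answer: {c@B0, d@B0}

Trace:
Fixpoint table:
  B0:  IN={c@B0, d@B0}  OUT={c@B0, d@B0}
  B1:  IN={c@B0, d@B0}  OUT={c@B0, d@B0}
  B2:  IN={c@B0, d@B0}  OUT={c@B0, d@B2, f@B2}
  B3:  IN={c@B0, d@B2, f@B2}  OUT={c@B0, d@B2, f@B2}
  B4:  IN={c@B0, d@B2, f@B2}  OUT={c@B4, d@B2, f@B4}
  B5:  IN={c@B4, d@B2, f@B4}  OUT={c@B4, d@B2, f@B5}
  B6:  IN={c@B4, d@B2, f@B5}  OUT={c@B4, d@B2, e@B6, f@B5}
  B7:  IN={c@B4, d@B2, e@B6, f@B5}  OUT={b@B7, c@B7, d@B2, e@B6, f@B5}
  B8:  IN={b@B7, c@B4, c@B7, d@B2, e@B6, f@B5}  OUT={b@B7, c@B4, c@B7, d@B2, e@B8, f@B5}
  B9:  IN={b@B7, c@B4, c@B7, d@B2, e@B8, f@B5}  OUT={b@B7, c@B4, c@B7, d@B2, e@B8, f@B9}

Merge at B1: IN[B1] = OUT[B0] = {c@B0, d@B0}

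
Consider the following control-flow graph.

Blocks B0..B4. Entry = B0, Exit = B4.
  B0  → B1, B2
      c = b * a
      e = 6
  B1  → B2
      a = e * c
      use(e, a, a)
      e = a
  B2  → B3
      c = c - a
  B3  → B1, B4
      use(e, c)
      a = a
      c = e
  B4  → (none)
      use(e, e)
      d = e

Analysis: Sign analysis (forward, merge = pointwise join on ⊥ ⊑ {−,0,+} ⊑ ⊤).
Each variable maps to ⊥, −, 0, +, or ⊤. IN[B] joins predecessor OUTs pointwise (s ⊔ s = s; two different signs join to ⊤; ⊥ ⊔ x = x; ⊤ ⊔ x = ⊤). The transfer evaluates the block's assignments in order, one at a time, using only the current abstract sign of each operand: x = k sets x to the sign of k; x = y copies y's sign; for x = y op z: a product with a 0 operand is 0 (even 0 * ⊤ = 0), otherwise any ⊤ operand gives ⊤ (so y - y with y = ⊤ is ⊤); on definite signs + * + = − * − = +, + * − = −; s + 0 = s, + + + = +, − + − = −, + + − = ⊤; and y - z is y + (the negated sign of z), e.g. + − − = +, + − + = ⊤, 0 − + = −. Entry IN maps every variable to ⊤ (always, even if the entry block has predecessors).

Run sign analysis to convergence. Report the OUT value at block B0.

Answer: {a: ⊤, b: ⊤, c: ⊤, d: ⊤, e: +, f: ⊤}

Trace:
Converged values:
  B0:  IN=(all ⊤)  OUT={e:+; rest ⊤}
  B1:  IN=(all ⊤)  OUT=(all ⊤)
  B2:  IN=(all ⊤)  OUT=(all ⊤)
  B3:  IN=(all ⊤)  OUT=(all ⊤)
  B4:  IN=(all ⊤)  OUT=(all ⊤)

B0 is the boundary node: IN[B0] = {a: ⊤, b: ⊤, c: ⊤, d: ⊤, e: ⊤, f: ⊤}
Applying B0's transfer function to that IN value gives OUT[B0] (row B0 above).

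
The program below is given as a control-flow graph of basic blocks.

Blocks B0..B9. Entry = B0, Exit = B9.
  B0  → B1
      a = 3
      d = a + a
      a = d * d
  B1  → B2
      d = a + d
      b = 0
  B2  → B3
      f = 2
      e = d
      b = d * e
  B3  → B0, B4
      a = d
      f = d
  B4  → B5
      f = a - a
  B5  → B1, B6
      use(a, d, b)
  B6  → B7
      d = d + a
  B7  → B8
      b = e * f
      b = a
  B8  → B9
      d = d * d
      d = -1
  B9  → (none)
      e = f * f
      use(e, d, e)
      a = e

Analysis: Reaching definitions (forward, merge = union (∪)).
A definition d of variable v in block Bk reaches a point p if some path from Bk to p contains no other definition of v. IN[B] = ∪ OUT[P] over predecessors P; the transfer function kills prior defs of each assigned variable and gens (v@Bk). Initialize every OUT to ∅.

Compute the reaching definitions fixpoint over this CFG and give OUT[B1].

Fixpoint table:
  B0:  IN={a@B3, b@B2, d@B1, e@B2, f@B3}  OUT={a@B0, b@B2, d@B0, e@B2, f@B3}
  B1:  IN={a@B0, a@B3, b@B2, d@B0, d@B1, e@B2, f@B3, f@B4}  OUT={a@B0, a@B3, b@B1, d@B1, e@B2, f@B3, f@B4}
  B2:  IN={a@B0, a@B3, b@B1, d@B1, e@B2, f@B3, f@B4}  OUT={a@B0, a@B3, b@B2, d@B1, e@B2, f@B2}
  B3:  IN={a@B0, a@B3, b@B2, d@B1, e@B2, f@B2}  OUT={a@B3, b@B2, d@B1, e@B2, f@B3}
  B4:  IN={a@B3, b@B2, d@B1, e@B2, f@B3}  OUT={a@B3, b@B2, d@B1, e@B2, f@B4}
  B5:  IN={a@B3, b@B2, d@B1, e@B2, f@B4}  OUT={a@B3, b@B2, d@B1, e@B2, f@B4}
  B6:  IN={a@B3, b@B2, d@B1, e@B2, f@B4}  OUT={a@B3, b@B2, d@B6, e@B2, f@B4}
  B7:  IN={a@B3, b@B2, d@B6, e@B2, f@B4}  OUT={a@B3, b@B7, d@B6, e@B2, f@B4}
  B8:  IN={a@B3, b@B7, d@B6, e@B2, f@B4}  OUT={a@B3, b@B7, d@B8, e@B2, f@B4}
  B9:  IN={a@B3, b@B7, d@B8, e@B2, f@B4}  OUT={a@B9, b@B7, d@B8, e@B9, f@B4}

Merge at B1: IN[B1] = OUT[B0] ⊔ OUT[B5] = {a@B0, a@B3, b@B2, d@B0, d@B1, e@B2, f@B3, f@B4}
Applying B1's transfer function to that IN value gives OUT[B1] (row B1 above).

Answer: {a@B0, a@B3, b@B1, d@B1, e@B2, f@B3, f@B4}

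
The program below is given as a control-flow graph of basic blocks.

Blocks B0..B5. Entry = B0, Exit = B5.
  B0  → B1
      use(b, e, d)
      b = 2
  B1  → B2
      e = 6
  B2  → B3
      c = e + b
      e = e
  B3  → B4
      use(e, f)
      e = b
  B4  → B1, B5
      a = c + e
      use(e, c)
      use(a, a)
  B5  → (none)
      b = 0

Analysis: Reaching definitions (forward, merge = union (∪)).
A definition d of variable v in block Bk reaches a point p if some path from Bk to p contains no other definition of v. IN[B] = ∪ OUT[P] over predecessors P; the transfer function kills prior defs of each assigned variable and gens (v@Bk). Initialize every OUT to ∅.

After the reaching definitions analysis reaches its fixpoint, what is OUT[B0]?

Answer: {b@B0}

Trace:
Fixpoint table:
  B0:   IN={}   OUT={b@B0}
  B1:   IN={a@B4, b@B0, c@B2, e@B3}   OUT={a@B4, b@B0, c@B2, e@B1}
  B2:   IN={a@B4, b@B0, c@B2, e@B1}   OUT={a@B4, b@B0, c@B2, e@B2}
  B3:   IN={a@B4, b@B0, c@B2, e@B2}   OUT={a@B4, b@B0, c@B2, e@B3}
  B4:   IN={a@B4, b@B0, c@B2, e@B3}   OUT={a@B4, b@B0, c@B2, e@B3}
  B5:   IN={a@B4, b@B0, c@B2, e@B3}   OUT={a@B4, b@B5, c@B2, e@B3}

B0 is the boundary node: IN[B0] = {}
Applying B0's transfer function to that IN value gives OUT[B0] (row B0 above).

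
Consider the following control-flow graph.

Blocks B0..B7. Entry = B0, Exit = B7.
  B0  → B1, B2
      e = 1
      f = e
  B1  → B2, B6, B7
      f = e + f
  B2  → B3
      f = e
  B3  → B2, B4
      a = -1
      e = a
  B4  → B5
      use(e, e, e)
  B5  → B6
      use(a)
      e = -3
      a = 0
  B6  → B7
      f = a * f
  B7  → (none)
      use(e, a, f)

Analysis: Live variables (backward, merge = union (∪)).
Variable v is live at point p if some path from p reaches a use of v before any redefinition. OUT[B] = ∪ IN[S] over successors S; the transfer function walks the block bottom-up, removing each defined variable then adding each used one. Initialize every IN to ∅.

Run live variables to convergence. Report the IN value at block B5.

Converged values:
  B0:   IN={a}   OUT={a, e, f}
  B1:   IN={a, e, f}   OUT={a, e, f}
  B2:   IN={e}   OUT={f}
  B3:   IN={f}   OUT={a, e, f}
  B4:   IN={a, e, f}   OUT={a, f}
  B5:   IN={a, f}   OUT={a, e, f}
  B6:   IN={a, e, f}   OUT={a, e, f}
  B7:   IN={a, e, f}   OUT={}

Merge at B5: OUT[B5] = IN[B6] = {a, e, f}
Applying B5's transfer function to that OUT value gives IN[B5] (row B5 above).

Answer: {a, f}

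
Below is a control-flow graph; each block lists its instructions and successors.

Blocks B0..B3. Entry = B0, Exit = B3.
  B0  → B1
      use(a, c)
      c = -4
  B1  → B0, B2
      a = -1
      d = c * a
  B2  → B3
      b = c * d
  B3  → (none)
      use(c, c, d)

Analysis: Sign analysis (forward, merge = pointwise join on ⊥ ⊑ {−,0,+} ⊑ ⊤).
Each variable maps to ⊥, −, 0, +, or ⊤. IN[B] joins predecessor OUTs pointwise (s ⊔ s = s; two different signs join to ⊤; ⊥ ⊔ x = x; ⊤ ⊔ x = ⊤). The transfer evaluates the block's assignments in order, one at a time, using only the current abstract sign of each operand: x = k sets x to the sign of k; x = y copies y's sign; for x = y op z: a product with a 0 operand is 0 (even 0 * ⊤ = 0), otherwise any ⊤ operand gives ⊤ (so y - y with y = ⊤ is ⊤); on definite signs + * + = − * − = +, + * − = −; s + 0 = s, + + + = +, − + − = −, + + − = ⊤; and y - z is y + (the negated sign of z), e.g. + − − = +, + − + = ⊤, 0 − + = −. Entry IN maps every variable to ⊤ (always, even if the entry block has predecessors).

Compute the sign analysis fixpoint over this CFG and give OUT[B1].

Answer: {a: -, b: ⊤, c: -, d: +, e: ⊤, f: ⊤}

Trace:
Converged values:
  B0: | IN=(all ⊤) | OUT={c:-; rest ⊤}
  B1: | IN={c:-; rest ⊤} | OUT={a:-, c:-, d:+; rest ⊤}
  B2: | IN={a:-, c:-, d:+; rest ⊤} | OUT={a:-, b:-, c:-, d:+; rest ⊤}
  B3: | IN={a:-, b:-, c:-, d:+; rest ⊤} | OUT={a:-, b:-, c:-, d:+; rest ⊤}

Merge at B1: IN[B1] = OUT[B0] = {a: ⊤, b: ⊤, c: -, d: ⊤, e: ⊤, f: ⊤}
Applying B1's transfer function to that IN value gives OUT[B1] (row B1 above).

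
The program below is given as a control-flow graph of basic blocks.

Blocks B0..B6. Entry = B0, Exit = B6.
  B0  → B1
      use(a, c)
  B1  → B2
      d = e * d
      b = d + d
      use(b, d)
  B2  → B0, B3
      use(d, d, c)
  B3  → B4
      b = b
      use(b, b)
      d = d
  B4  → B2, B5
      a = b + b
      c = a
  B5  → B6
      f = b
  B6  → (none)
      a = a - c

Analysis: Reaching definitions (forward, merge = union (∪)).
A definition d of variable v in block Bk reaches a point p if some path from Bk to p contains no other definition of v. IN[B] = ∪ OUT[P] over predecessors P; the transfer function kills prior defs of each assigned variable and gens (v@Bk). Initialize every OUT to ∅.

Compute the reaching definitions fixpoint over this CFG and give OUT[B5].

Answer: {a@B4, b@B3, c@B4, d@B3, f@B5}

Working:
Per-block solution:
  B0:  IN={a@B4, b@B1, b@B3, c@B4, d@B1, d@B3}  OUT={a@B4, b@B1, b@B3, c@B4, d@B1, d@B3}
  B1:  IN={a@B4, b@B1, b@B3, c@B4, d@B1, d@B3}  OUT={a@B4, b@B1, c@B4, d@B1}
  B2:  IN={a@B4, b@B1, b@B3, c@B4, d@B1, d@B3}  OUT={a@B4, b@B1, b@B3, c@B4, d@B1, d@B3}
  B3:  IN={a@B4, b@B1, b@B3, c@B4, d@B1, d@B3}  OUT={a@B4, b@B3, c@B4, d@B3}
  B4:  IN={a@B4, b@B3, c@B4, d@B3}  OUT={a@B4, b@B3, c@B4, d@B3}
  B5:  IN={a@B4, b@B3, c@B4, d@B3}  OUT={a@B4, b@B3, c@B4, d@B3, f@B5}
  B6:  IN={a@B4, b@B3, c@B4, d@B3, f@B5}  OUT={a@B6, b@B3, c@B4, d@B3, f@B5}

Merge at B5: IN[B5] = OUT[B4] = {a@B4, b@B3, c@B4, d@B3}
Applying B5's transfer function to that IN value gives OUT[B5] (row B5 above).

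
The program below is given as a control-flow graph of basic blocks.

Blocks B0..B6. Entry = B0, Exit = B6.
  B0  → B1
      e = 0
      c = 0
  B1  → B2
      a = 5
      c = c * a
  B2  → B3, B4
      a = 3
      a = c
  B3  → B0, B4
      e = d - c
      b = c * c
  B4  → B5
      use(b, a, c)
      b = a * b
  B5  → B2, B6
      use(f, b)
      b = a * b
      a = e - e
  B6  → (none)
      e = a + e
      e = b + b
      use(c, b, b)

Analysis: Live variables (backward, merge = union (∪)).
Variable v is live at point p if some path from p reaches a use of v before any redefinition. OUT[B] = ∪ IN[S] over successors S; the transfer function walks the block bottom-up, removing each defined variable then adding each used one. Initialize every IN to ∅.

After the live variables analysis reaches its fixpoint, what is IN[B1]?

Fixpoint table:
  B0:   IN={b, d, f}   OUT={b, c, d, e, f}
  B1:   IN={b, c, d, e, f}   OUT={b, c, d, e, f}
  B2:   IN={b, c, d, e, f}   OUT={a, b, c, d, e, f}
  B3:   IN={a, c, d, f}   OUT={a, b, c, d, e, f}
  B4:   IN={a, b, c, d, e, f}   OUT={a, b, c, d, e, f}
  B5:   IN={a, b, c, d, e, f}   OUT={a, b, c, d, e, f}
  B6:   IN={a, b, c, e}   OUT={}

Merge at B1: OUT[B1] = IN[B2] = {b, c, d, e, f}
Applying B1's transfer function to that OUT value gives IN[B1] (row B1 above).

Answer: {b, c, d, e, f}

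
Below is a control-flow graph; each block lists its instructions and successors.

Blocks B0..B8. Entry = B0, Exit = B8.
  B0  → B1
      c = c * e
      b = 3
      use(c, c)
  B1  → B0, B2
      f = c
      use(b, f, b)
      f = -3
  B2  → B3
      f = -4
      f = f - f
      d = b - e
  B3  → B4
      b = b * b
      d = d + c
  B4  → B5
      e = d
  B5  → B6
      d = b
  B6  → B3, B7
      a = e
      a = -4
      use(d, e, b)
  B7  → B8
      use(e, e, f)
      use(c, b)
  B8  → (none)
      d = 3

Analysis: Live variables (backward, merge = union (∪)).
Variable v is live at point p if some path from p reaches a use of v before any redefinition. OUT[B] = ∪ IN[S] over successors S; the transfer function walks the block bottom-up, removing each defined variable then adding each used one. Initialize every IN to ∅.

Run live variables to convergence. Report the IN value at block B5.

Converged values:
  B0:  IN={c, e}  OUT={b, c, e}
  B1:  IN={b, c, e}  OUT={b, c, e}
  B2:  IN={b, c, e}  OUT={b, c, d, f}
  B3:  IN={b, c, d, f}  OUT={b, c, d, f}
  B4:  IN={b, c, d, f}  OUT={b, c, e, f}
  B5:  IN={b, c, e, f}  OUT={b, c, d, e, f}
  B6:  IN={b, c, d, e, f}  OUT={b, c, d, e, f}
  B7:  IN={b, c, e, f}  OUT={}
  B8:  IN={}  OUT={}

Merge at B5: OUT[B5] = IN[B6] = {b, c, d, e, f}
Applying B5's transfer function to that OUT value gives IN[B5] (row B5 above).

Answer: {b, c, e, f}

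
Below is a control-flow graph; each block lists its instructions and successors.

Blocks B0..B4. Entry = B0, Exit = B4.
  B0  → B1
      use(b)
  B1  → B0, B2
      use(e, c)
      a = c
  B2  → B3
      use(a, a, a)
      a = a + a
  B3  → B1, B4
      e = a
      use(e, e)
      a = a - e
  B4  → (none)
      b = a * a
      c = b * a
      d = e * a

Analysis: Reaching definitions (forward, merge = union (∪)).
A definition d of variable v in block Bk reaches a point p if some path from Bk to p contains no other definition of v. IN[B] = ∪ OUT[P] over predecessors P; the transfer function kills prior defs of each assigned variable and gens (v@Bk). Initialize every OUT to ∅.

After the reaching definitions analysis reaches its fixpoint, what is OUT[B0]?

Answer: {a@B1, e@B3}

Trace:
Per-block solution:
  B0:  IN={a@B1, e@B3}  OUT={a@B1, e@B3}
  B1:  IN={a@B1, a@B3, e@B3}  OUT={a@B1, e@B3}
  B2:  IN={a@B1, e@B3}  OUT={a@B2, e@B3}
  B3:  IN={a@B2, e@B3}  OUT={a@B3, e@B3}
  B4:  IN={a@B3, e@B3}  OUT={a@B3, b@B4, c@B4, d@B4, e@B3}

Merge at B0 (entry node, so the boundary value {} is joined with the incoming edge(s)): IN[B0] = {} ⊔ OUT[B1] = {a@B1, e@B3}
Applying B0's transfer function to that IN value gives OUT[B0] (row B0 above).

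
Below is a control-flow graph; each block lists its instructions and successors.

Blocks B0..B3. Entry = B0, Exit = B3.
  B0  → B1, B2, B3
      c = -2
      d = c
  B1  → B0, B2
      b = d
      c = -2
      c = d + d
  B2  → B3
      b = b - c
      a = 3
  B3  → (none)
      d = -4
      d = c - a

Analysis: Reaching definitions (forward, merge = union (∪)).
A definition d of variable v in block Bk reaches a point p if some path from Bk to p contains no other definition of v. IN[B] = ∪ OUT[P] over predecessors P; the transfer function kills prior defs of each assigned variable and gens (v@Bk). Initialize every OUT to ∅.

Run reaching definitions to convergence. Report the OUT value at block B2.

Answer: {a@B2, b@B2, c@B0, c@B1, d@B0}

Derivation:
Fixpoint table:
  B0: | IN={b@B1, c@B1, d@B0} | OUT={b@B1, c@B0, d@B0}
  B1: | IN={b@B1, c@B0, d@B0} | OUT={b@B1, c@B1, d@B0}
  B2: | IN={b@B1, c@B0, c@B1, d@B0} | OUT={a@B2, b@B2, c@B0, c@B1, d@B0}
  B3: | IN={a@B2, b@B1, b@B2, c@B0, c@B1, d@B0} | OUT={a@B2, b@B1, b@B2, c@B0, c@B1, d@B3}

Merge at B2: IN[B2] = OUT[B0] ⊔ OUT[B1] = {b@B1, c@B0, c@B1, d@B0}
Applying B2's transfer function to that IN value gives OUT[B2] (row B2 above).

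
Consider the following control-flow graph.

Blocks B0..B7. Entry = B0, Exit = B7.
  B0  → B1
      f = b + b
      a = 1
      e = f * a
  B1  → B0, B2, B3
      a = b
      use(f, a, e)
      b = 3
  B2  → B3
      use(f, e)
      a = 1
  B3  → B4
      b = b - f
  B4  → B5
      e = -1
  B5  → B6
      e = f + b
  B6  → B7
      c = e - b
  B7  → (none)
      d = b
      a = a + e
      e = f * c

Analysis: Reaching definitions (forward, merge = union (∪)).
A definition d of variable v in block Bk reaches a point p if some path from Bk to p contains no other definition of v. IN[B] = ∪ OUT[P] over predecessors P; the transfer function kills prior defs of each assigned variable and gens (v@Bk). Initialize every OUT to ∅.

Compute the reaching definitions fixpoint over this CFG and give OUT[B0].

Converged values:
  B0:   IN={a@B1, b@B1, e@B0, f@B0}   OUT={a@B0, b@B1, e@B0, f@B0}
  B1:   IN={a@B0, b@B1, e@B0, f@B0}   OUT={a@B1, b@B1, e@B0, f@B0}
  B2:   IN={a@B1, b@B1, e@B0, f@B0}   OUT={a@B2, b@B1, e@B0, f@B0}
  B3:   IN={a@B1, a@B2, b@B1, e@B0, f@B0}   OUT={a@B1, a@B2, b@B3, e@B0, f@B0}
  B4:   IN={a@B1, a@B2, b@B3, e@B0, f@B0}   OUT={a@B1, a@B2, b@B3, e@B4, f@B0}
  B5:   IN={a@B1, a@B2, b@B3, e@B4, f@B0}   OUT={a@B1, a@B2, b@B3, e@B5, f@B0}
  B6:   IN={a@B1, a@B2, b@B3, e@B5, f@B0}   OUT={a@B1, a@B2, b@B3, c@B6, e@B5, f@B0}
  B7:   IN={a@B1, a@B2, b@B3, c@B6, e@B5, f@B0}   OUT={a@B7, b@B3, c@B6, d@B7, e@B7, f@B0}

Merge at B0 (entry node, so the boundary value {} is joined with the incoming edge(s)): IN[B0] = {} ⊔ OUT[B1] = {a@B1, b@B1, e@B0, f@B0}
Applying B0's transfer function to that IN value gives OUT[B0] (row B0 above).

Answer: {a@B0, b@B1, e@B0, f@B0}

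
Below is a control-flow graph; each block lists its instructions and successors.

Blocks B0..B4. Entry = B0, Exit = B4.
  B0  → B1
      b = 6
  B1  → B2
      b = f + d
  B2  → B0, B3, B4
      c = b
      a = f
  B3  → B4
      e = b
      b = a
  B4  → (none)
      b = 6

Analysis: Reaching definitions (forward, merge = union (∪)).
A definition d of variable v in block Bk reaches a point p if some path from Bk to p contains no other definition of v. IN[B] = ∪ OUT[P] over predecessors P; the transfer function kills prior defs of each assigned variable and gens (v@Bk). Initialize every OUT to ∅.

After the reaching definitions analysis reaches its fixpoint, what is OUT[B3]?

Per-block solution:
  B0: | IN={a@B2, b@B1, c@B2} | OUT={a@B2, b@B0, c@B2}
  B1: | IN={a@B2, b@B0, c@B2} | OUT={a@B2, b@B1, c@B2}
  B2: | IN={a@B2, b@B1, c@B2} | OUT={a@B2, b@B1, c@B2}
  B3: | IN={a@B2, b@B1, c@B2} | OUT={a@B2, b@B3, c@B2, e@B3}
  B4: | IN={a@B2, b@B1, b@B3, c@B2, e@B3} | OUT={a@B2, b@B4, c@B2, e@B3}

Merge at B3: IN[B3] = OUT[B2] = {a@B2, b@B1, c@B2}
Applying B3's transfer function to that IN value gives OUT[B3] (row B3 above).

Answer: {a@B2, b@B3, c@B2, e@B3}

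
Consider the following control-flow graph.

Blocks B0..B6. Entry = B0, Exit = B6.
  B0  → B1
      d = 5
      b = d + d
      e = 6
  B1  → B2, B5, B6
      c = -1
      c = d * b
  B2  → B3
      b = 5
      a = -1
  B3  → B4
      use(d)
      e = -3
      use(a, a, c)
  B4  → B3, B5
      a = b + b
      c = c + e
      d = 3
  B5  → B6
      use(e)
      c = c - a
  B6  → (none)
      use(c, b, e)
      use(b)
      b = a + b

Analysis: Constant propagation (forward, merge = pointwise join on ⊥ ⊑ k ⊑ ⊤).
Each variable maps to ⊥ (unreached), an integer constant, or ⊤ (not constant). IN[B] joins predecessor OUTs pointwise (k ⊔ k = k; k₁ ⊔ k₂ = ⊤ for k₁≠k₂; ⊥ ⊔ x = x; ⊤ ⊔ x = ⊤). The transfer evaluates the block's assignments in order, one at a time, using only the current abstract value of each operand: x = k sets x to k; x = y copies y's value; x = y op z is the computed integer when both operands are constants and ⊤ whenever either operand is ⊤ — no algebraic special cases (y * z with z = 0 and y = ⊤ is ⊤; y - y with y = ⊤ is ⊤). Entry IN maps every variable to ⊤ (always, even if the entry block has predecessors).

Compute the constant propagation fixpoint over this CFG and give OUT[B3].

Answer: {a: ⊤, b: 5, c: ⊤, d: ⊤, e: -3, f: ⊤}

Derivation:
Converged values:
  B0: | IN=(all ⊤) | OUT={b:10, d:5, e:6; rest ⊤}
  B1: | IN={b:10, d:5, e:6; rest ⊤} | OUT={b:10, c:50, d:5, e:6; rest ⊤}
  B2: | IN={b:10, c:50, d:5, e:6; rest ⊤} | OUT={a:-1, b:5, c:50, d:5, e:6; rest ⊤}
  B3: | IN={b:5; rest ⊤} | OUT={b:5, e:-3; rest ⊤}
  B4: | IN={b:5, e:-3; rest ⊤} | OUT={a:10, b:5, d:3, e:-3; rest ⊤}
  B5: | IN=(all ⊤) | OUT=(all ⊤)
  B6: | IN=(all ⊤) | OUT=(all ⊤)

Merge at B3: IN[B3] = OUT[B2] ⊔ OUT[B4] = {a: ⊤, b: 5, c: ⊤, d: ⊤, e: ⊤, f: ⊤}
Applying B3's transfer function to that IN value gives OUT[B3] (row B3 above).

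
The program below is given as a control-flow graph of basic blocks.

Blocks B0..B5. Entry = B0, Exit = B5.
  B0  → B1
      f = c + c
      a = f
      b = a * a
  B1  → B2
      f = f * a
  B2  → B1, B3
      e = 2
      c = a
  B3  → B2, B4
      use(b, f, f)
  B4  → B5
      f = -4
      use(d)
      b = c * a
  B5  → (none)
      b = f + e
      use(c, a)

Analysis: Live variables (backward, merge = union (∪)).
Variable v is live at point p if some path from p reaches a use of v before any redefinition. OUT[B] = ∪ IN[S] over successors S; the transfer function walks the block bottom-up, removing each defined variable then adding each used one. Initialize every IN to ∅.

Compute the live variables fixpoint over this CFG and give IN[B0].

Converged values:
  B0:   IN={c, d}   OUT={a, b, d, f}
  B1:   IN={a, b, d, f}   OUT={a, b, d, f}
  B2:   IN={a, b, d, f}   OUT={a, b, c, d, e, f}
  B3:   IN={a, b, c, d, e, f}   OUT={a, b, c, d, e, f}
  B4:   IN={a, c, d, e}   OUT={a, c, e, f}
  B5:   IN={a, c, e, f}   OUT={}

Merge at B0: OUT[B0] = IN[B1] = {a, b, d, f}
Applying B0's transfer function to that OUT value gives IN[B0] (row B0 above).

Answer: {c, d}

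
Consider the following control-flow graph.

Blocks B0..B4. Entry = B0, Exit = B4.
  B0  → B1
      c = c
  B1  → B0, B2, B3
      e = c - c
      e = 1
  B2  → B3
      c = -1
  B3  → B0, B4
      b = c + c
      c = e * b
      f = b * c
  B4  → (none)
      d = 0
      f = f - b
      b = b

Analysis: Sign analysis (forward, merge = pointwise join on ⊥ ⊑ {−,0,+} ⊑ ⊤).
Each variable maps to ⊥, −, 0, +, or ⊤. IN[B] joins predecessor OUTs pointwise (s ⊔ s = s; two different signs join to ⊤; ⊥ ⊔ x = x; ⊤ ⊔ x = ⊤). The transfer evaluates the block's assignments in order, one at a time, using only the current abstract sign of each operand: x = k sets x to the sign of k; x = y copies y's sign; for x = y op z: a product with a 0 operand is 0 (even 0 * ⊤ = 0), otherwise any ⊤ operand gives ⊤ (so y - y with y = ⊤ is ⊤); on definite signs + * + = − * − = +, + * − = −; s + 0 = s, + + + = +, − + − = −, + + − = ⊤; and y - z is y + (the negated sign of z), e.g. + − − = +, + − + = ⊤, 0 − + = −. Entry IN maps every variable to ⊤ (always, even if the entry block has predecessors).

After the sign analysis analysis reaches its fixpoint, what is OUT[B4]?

Per-block solution:
  B0:  IN=(all ⊤)  OUT=(all ⊤)
  B1:  IN=(all ⊤)  OUT={e:+; rest ⊤}
  B2:  IN={e:+; rest ⊤}  OUT={c:-, e:+; rest ⊤}
  B3:  IN={e:+; rest ⊤}  OUT={e:+; rest ⊤}
  B4:  IN={e:+; rest ⊤}  OUT={d:0, e:+; rest ⊤}

Merge at B4: IN[B4] = OUT[B3] = {a: ⊤, b: ⊤, c: ⊤, d: ⊤, e: +, f: ⊤}
Applying B4's transfer function to that IN value gives OUT[B4] (row B4 above).

Answer: {a: ⊤, b: ⊤, c: ⊤, d: 0, e: +, f: ⊤}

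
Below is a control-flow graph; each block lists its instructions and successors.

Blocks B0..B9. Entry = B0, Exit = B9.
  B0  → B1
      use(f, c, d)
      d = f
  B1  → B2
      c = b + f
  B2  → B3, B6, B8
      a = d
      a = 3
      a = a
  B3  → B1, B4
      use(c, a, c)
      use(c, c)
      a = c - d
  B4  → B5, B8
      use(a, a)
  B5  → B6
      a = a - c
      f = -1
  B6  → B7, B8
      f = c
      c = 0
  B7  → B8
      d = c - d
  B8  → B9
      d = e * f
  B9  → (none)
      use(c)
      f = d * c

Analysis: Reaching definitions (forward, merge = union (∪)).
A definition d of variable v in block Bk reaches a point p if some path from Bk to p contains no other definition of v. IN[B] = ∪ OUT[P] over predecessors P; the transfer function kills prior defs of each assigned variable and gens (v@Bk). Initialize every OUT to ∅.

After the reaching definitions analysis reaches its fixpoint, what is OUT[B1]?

Fixpoint table:
  B0: | IN={} | OUT={d@B0}
  B1: | IN={a@B3, c@B1, d@B0} | OUT={a@B3, c@B1, d@B0}
  B2: | IN={a@B3, c@B1, d@B0} | OUT={a@B2, c@B1, d@B0}
  B3: | IN={a@B2, c@B1, d@B0} | OUT={a@B3, c@B1, d@B0}
  B4: | IN={a@B3, c@B1, d@B0} | OUT={a@B3, c@B1, d@B0}
  B5: | IN={a@B3, c@B1, d@B0} | OUT={a@B5, c@B1, d@B0, f@B5}
  B6: | IN={a@B2, a@B5, c@B1, d@B0, f@B5} | OUT={a@B2, a@B5, c@B6, d@B0, f@B6}
  B7: | IN={a@B2, a@B5, c@B6, d@B0, f@B6} | OUT={a@B2, a@B5, c@B6, d@B7, f@B6}
  B8: | IN={a@B2, a@B3, a@B5, c@B1, c@B6, d@B0, d@B7, f@B6} | OUT={a@B2, a@B3, a@B5, c@B1, c@B6, d@B8, f@B6}
  B9: | IN={a@B2, a@B3, a@B5, c@B1, c@B6, d@B8, f@B6} | OUT={a@B2, a@B3, a@B5, c@B1, c@B6, d@B8, f@B9}

Merge at B1: IN[B1] = OUT[B0] ⊔ OUT[B3] = {a@B3, c@B1, d@B0}
Applying B1's transfer function to that IN value gives OUT[B1] (row B1 above).

Answer: {a@B3, c@B1, d@B0}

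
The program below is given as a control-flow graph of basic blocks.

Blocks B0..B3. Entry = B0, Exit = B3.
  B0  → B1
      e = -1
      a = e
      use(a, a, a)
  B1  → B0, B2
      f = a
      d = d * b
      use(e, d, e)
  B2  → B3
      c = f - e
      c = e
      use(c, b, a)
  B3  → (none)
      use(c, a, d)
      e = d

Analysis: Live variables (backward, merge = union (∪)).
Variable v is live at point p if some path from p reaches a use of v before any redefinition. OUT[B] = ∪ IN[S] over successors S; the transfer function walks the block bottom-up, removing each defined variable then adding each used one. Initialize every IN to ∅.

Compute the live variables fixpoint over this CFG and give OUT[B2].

Answer: {a, c, d}

Trace:
Fixpoint table:
  B0:   IN={b, d}   OUT={a, b, d, e}
  B1:   IN={a, b, d, e}   OUT={a, b, d, e, f}
  B2:   IN={a, b, d, e, f}   OUT={a, c, d}
  B3:   IN={a, c, d}   OUT={}

Merge at B2: OUT[B2] = IN[B3] = {a, c, d}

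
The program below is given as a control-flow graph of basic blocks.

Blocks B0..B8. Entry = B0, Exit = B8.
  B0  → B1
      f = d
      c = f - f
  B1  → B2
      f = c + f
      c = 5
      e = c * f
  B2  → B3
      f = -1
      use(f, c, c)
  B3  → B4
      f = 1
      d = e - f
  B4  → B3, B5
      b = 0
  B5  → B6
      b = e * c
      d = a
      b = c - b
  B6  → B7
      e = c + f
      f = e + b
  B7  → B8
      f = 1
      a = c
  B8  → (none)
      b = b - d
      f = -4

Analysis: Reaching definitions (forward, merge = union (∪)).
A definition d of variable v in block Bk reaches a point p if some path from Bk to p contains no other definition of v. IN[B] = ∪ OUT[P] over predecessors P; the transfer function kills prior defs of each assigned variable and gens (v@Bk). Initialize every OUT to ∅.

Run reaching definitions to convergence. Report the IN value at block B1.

Converged values:
  B0:  IN={}  OUT={c@B0, f@B0}
  B1:  IN={c@B0, f@B0}  OUT={c@B1, e@B1, f@B1}
  B2:  IN={c@B1, e@B1, f@B1}  OUT={c@B1, e@B1, f@B2}
  B3:  IN={b@B4, c@B1, d@B3, e@B1, f@B2, f@B3}  OUT={b@B4, c@B1, d@B3, e@B1, f@B3}
  B4:  IN={b@B4, c@B1, d@B3, e@B1, f@B3}  OUT={b@B4, c@B1, d@B3, e@B1, f@B3}
  B5:  IN={b@B4, c@B1, d@B3, e@B1, f@B3}  OUT={b@B5, c@B1, d@B5, e@B1, f@B3}
  B6:  IN={b@B5, c@B1, d@B5, e@B1, f@B3}  OUT={b@B5, c@B1, d@B5, e@B6, f@B6}
  B7:  IN={b@B5, c@B1, d@B5, e@B6, f@B6}  OUT={a@B7, b@B5, c@B1, d@B5, e@B6, f@B7}
  B8:  IN={a@B7, b@B5, c@B1, d@B5, e@B6, f@B7}  OUT={a@B7, b@B8, c@B1, d@B5, e@B6, f@B8}

Merge at B1: IN[B1] = OUT[B0] = {c@B0, f@B0}

Answer: {c@B0, f@B0}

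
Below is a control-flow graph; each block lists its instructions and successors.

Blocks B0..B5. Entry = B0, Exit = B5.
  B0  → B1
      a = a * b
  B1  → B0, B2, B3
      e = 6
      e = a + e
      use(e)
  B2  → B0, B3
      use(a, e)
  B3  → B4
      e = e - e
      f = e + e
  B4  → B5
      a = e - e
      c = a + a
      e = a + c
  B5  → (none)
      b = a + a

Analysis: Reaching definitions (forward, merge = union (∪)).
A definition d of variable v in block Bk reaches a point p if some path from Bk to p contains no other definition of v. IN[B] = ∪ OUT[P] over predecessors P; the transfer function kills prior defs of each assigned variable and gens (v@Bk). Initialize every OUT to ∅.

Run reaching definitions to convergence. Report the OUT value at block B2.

Per-block solution:
  B0:  IN={a@B0, e@B1}  OUT={a@B0, e@B1}
  B1:  IN={a@B0, e@B1}  OUT={a@B0, e@B1}
  B2:  IN={a@B0, e@B1}  OUT={a@B0, e@B1}
  B3:  IN={a@B0, e@B1}  OUT={a@B0, e@B3, f@B3}
  B4:  IN={a@B0, e@B3, f@B3}  OUT={a@B4, c@B4, e@B4, f@B3}
  B5:  IN={a@B4, c@B4, e@B4, f@B3}  OUT={a@B4, b@B5, c@B4, e@B4, f@B3}

Merge at B2: IN[B2] = OUT[B1] = {a@B0, e@B1}
Applying B2's transfer function to that IN value gives OUT[B2] (row B2 above).

Answer: {a@B0, e@B1}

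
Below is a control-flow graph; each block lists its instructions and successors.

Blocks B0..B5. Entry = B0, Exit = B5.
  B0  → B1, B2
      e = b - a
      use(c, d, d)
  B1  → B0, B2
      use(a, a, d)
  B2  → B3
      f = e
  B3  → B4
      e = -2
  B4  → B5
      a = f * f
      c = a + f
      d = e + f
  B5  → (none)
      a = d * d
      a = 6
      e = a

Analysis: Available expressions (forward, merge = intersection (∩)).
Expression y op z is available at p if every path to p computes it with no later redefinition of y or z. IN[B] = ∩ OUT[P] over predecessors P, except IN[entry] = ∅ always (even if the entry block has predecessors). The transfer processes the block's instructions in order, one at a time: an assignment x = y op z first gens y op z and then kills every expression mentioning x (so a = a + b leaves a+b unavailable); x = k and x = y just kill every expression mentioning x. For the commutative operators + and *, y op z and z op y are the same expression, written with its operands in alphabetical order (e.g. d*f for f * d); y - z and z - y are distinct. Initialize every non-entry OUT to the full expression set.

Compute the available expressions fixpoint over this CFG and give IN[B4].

Fixpoint table:
  B0: | IN={} | OUT={b-a}
  B1: | IN={b-a} | OUT={b-a}
  B2: | IN={b-a} | OUT={b-a}
  B3: | IN={b-a} | OUT={b-a}
  B4: | IN={b-a} | OUT={a+f, e+f, f*f}
  B5: | IN={a+f, e+f, f*f} | OUT={d*d, f*f}

Merge at B4: IN[B4] = OUT[B3] = {b-a}

Answer: {b-a}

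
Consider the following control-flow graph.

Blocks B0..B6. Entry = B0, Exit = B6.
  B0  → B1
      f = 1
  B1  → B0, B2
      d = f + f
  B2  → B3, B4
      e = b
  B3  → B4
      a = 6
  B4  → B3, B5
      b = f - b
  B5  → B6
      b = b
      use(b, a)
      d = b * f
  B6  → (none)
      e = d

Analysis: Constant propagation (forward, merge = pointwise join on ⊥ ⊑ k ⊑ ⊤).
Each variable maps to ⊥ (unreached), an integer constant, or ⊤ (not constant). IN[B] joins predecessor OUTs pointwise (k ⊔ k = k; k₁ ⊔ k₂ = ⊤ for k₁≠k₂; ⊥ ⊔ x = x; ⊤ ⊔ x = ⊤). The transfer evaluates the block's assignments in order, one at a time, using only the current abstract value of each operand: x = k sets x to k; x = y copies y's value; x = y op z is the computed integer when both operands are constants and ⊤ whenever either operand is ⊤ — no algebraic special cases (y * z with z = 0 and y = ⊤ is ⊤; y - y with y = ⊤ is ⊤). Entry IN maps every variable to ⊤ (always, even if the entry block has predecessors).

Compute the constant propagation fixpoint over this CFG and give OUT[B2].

Fixpoint table:
  B0: | IN=(all ⊤) | OUT={f:1; rest ⊤}
  B1: | IN={f:1; rest ⊤} | OUT={d:2, f:1; rest ⊤}
  B2: | IN={d:2, f:1; rest ⊤} | OUT={d:2, f:1; rest ⊤}
  B3: | IN={d:2, f:1; rest ⊤} | OUT={a:6, d:2, f:1; rest ⊤}
  B4: | IN={d:2, f:1; rest ⊤} | OUT={d:2, f:1; rest ⊤}
  B5: | IN={d:2, f:1; rest ⊤} | OUT={f:1; rest ⊤}
  B6: | IN={f:1; rest ⊤} | OUT={f:1; rest ⊤}

Merge at B2: IN[B2] = OUT[B1] = {a: ⊤, b: ⊤, c: ⊤, d: 2, e: ⊤, f: 1}
Applying B2's transfer function to that IN value gives OUT[B2] (row B2 above).

Answer: {a: ⊤, b: ⊤, c: ⊤, d: 2, e: ⊤, f: 1}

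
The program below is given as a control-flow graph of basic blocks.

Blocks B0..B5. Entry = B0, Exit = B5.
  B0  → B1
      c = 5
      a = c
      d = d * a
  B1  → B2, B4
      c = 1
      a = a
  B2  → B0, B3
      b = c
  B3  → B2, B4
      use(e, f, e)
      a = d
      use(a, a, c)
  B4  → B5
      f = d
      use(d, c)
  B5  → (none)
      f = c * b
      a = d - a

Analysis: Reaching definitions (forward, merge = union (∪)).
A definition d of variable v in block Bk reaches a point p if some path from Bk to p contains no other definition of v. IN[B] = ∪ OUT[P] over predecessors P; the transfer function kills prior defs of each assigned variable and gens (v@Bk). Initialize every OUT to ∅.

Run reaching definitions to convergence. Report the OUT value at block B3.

Per-block solution:
  B0:   IN={a@B1, a@B3, b@B2, c@B1, d@B0}   OUT={a@B0, b@B2, c@B0, d@B0}
  B1:   IN={a@B0, b@B2, c@B0, d@B0}   OUT={a@B1, b@B2, c@B1, d@B0}
  B2:   IN={a@B1, a@B3, b@B2, c@B1, d@B0}   OUT={a@B1, a@B3, b@B2, c@B1, d@B0}
  B3:   IN={a@B1, a@B3, b@B2, c@B1, d@B0}   OUT={a@B3, b@B2, c@B1, d@B0}
  B4:   IN={a@B1, a@B3, b@B2, c@B1, d@B0}   OUT={a@B1, a@B3, b@B2, c@B1, d@B0, f@B4}
  B5:   IN={a@B1, a@B3, b@B2, c@B1, d@B0, f@B4}   OUT={a@B5, b@B2, c@B1, d@B0, f@B5}

Merge at B3: IN[B3] = OUT[B2] = {a@B1, a@B3, b@B2, c@B1, d@B0}
Applying B3's transfer function to that IN value gives OUT[B3] (row B3 above).

Answer: {a@B3, b@B2, c@B1, d@B0}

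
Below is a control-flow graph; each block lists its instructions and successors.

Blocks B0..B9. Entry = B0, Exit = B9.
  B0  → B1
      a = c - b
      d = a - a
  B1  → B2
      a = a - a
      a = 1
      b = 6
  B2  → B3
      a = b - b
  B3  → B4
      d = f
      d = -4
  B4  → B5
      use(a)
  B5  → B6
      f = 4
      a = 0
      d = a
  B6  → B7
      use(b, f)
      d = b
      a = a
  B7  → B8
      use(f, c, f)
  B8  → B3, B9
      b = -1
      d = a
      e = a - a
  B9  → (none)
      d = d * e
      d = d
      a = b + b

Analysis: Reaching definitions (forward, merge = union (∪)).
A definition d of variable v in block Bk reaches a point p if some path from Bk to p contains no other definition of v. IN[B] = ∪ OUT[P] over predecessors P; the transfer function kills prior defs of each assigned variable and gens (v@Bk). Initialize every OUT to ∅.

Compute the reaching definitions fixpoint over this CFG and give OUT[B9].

Answer: {a@B9, b@B8, d@B9, e@B8, f@B5}

Working:
Per-block solution:
  B0:   IN={}   OUT={a@B0, d@B0}
  B1:   IN={a@B0, d@B0}   OUT={a@B1, b@B1, d@B0}
  B2:   IN={a@B1, b@B1, d@B0}   OUT={a@B2, b@B1, d@B0}
  B3:   IN={a@B2, a@B6, b@B1, b@B8, d@B0, d@B8, e@B8, f@B5}   OUT={a@B2, a@B6, b@B1, b@B8, d@B3, e@B8, f@B5}
  B4:   IN={a@B2, a@B6, b@B1, b@B8, d@B3, e@B8, f@B5}   OUT={a@B2, a@B6, b@B1, b@B8, d@B3, e@B8, f@B5}
  B5:   IN={a@B2, a@B6, b@B1, b@B8, d@B3, e@B8, f@B5}   OUT={a@B5, b@B1, b@B8, d@B5, e@B8, f@B5}
  B6:   IN={a@B5, b@B1, b@B8, d@B5, e@B8, f@B5}   OUT={a@B6, b@B1, b@B8, d@B6, e@B8, f@B5}
  B7:   IN={a@B6, b@B1, b@B8, d@B6, e@B8, f@B5}   OUT={a@B6, b@B1, b@B8, d@B6, e@B8, f@B5}
  B8:   IN={a@B6, b@B1, b@B8, d@B6, e@B8, f@B5}   OUT={a@B6, b@B8, d@B8, e@B8, f@B5}
  B9:   IN={a@B6, b@B8, d@B8, e@B8, f@B5}   OUT={a@B9, b@B8, d@B9, e@B8, f@B5}

Merge at B9: IN[B9] = OUT[B8] = {a@B6, b@B8, d@B8, e@B8, f@B5}
Applying B9's transfer function to that IN value gives OUT[B9] (row B9 above).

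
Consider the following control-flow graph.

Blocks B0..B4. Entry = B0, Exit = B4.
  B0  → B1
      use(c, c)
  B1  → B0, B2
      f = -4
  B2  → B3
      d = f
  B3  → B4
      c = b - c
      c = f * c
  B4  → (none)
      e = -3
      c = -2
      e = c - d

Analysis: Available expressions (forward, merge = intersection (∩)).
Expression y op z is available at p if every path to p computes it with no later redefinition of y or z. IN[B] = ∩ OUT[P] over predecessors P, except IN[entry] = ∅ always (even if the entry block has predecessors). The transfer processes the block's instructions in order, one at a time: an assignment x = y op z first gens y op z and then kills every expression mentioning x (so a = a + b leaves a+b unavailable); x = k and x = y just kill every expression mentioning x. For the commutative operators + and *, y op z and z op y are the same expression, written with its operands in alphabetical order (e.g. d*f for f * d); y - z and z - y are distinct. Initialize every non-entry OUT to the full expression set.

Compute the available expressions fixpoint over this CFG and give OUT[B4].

Fixpoint table:
  B0:  IN={}  OUT={}
  B1:  IN={}  OUT={}
  B2:  IN={}  OUT={}
  B3:  IN={}  OUT={}
  B4:  IN={}  OUT={c-d}

Merge at B4: IN[B4] = OUT[B3] = {}
Applying B4's transfer function to that IN value gives OUT[B4] (row B4 above).

Answer: {c-d}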